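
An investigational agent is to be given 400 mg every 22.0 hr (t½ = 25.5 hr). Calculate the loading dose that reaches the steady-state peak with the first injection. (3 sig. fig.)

k = ln 2 / 25.5 = 0.02718 hr⁻¹
Accumulation ratio R = 1 / (1 − e^(−kτ)) = 1 / (1 − e^(−0.02718×22.0)) = 1 / (1 − 0.5499) = 2.222
Loading dose = maintenance dose × R = 400 × 2.222 ≈ 889 mg

889 mg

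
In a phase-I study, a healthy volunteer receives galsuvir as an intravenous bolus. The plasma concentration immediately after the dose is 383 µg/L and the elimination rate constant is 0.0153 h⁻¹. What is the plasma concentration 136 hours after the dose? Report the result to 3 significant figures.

C(t) = C₀ e^(−kt) = 383 × e^(−0.01530 × 136) = 383 × e^(−2.081) = 383 × 0.1248 ≈ 47.8 µg/L

47.8 µg/L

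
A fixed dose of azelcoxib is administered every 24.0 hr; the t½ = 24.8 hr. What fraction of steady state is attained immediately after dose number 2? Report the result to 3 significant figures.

k = ln 2 / 24.8 = 0.02795 hr⁻¹
f_n = 1 − e^(−nkτ) = 1 − e^(−2 × 0.02795 × 24.0) = 1 − e^(−1.342) = 1 − 0.2614 ≈ 0.739

0.739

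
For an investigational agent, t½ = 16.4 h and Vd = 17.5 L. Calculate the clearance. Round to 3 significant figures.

k = ln 2 / t½ = ln 2 / 16.4 = 0.04227 h⁻¹
CL = k · V = 0.04227 × 17.5 ≈ 0.740 L/h

0.740 L/h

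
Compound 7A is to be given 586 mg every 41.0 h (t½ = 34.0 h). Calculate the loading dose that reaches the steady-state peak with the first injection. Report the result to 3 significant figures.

k = ln 2 / 34.0 = 0.02039 h⁻¹
Accumulation ratio R = 1 / (1 − e^(−kτ)) = 1 / (1 − e^(−0.02039×41.0)) = 1 / (1 − 0.4335) = 1.765
Loading dose = maintenance dose × R = 586 × 1.765 ≈ 1030 mg

1030 mg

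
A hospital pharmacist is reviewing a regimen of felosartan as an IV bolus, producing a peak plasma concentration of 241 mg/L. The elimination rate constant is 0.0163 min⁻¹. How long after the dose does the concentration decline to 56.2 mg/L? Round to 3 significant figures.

C(t) = C₀ e^(−kt)  ⇒  t = ln(C₀/C) / k
t = ln(241/56.2) / 0.01630 = 1.456 / 0.01630 ≈ 89.3 minutes

89.3 minutes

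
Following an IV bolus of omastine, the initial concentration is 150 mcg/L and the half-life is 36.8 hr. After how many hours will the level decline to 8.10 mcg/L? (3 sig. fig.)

k = ln 2 / 36.8 = 0.01884 hr⁻¹
C(t) = C₀ e^(−kt)  ⇒  t = ln(C₀/C) / k
t = ln(150/8.10) / 0.01884 = 2.919 / 0.01884 ≈ 155 hours

155 hours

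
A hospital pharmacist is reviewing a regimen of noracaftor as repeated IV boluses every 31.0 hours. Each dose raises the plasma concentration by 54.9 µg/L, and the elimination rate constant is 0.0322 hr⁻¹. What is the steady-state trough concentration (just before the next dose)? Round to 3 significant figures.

32.0 µg/L

Fraction remaining after one interval: e^(−kτ) = e^(−0.03220 × 31.0) = 0.3685
R = 1 / (1 − 0.3685) = 1.584
Css,max = 54.9 × 1.584 = 86.94 µg/L
Css,min = Css,max × e^(−kτ) = 86.94 × 0.3685 ≈ 32.0 µg/L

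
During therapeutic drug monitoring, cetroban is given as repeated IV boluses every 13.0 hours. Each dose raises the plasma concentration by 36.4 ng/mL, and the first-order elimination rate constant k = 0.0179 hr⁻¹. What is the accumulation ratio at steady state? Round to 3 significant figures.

Fraction remaining after one interval: e^(−kτ) = e^(−0.01790 × 13.0) = 0.7924
R = 1 / (1 − 0.7924) = 1 / 0.2076 ≈ 4.82

4.82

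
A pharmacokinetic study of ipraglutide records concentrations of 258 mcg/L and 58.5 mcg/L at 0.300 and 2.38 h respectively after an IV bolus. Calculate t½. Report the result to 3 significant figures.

k = ln(C₁/C₂) / (t₂ − t₁) = ln(258/58.5) / (2.38 − 0.300)
  = 1.484 / 2.080 = 0.7134 h⁻¹
t½ = ln 2 / k = ln 2 / 0.7134 ≈ 0.972 hours

0.972 hours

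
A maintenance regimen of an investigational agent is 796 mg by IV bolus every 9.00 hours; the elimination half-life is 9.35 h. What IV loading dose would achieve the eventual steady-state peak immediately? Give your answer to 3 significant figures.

k = ln 2 / 9.35 = 0.07413 h⁻¹
Accumulation ratio R = 1 / (1 − e^(−kτ)) = 1 / (1 − e^(−0.07413×9.00)) = 1 / (1 − 0.5131) = 2.054
Loading dose = maintenance dose × R = 796 × 2.054 ≈ 1630 mg

1630 mg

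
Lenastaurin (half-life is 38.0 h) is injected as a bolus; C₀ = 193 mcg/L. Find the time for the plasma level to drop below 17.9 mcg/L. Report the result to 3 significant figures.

k = ln 2 / 38.0 = 0.01824 h⁻¹
C(t) = C₀ e^(−kt)  ⇒  t = ln(C₀/C) / k
t = ln(193/17.9) / 0.01824 = 2.378 / 0.01824 ≈ 130 hours

130 hours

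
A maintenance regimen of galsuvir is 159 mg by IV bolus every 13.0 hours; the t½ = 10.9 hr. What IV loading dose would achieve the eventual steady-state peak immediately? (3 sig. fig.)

283 mg

k = ln 2 / 10.9 = 0.06359 hr⁻¹
Accumulation ratio R = 1 / (1 − e^(−kτ)) = 1 / (1 − e^(−0.06359×13.0)) = 1 / (1 − 0.4375) = 1.778
Loading dose = maintenance dose × R = 159 × 1.778 ≈ 283 mg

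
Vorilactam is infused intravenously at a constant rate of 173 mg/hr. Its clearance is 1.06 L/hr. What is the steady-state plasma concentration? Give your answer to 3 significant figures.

163 mg/L

Css = infusion rate / CL = 173 / 1.06 ≈ 163 mg/L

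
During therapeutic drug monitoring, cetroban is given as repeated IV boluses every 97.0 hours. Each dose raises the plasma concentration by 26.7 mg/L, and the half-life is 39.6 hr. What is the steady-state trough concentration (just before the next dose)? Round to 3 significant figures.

k = ln 2 / 39.6 = 0.01750 hr⁻¹
Fraction remaining after one interval: e^(−kτ) = e^(−0.01750 × 97.0) = 0.1831
R = 1 / (1 − 0.1831) = 1.224
Css,max = 26.7 × 1.224 = 32.68 mg/L
Css,min = Css,max × e^(−kτ) = 32.68 × 0.1831 ≈ 5.98 mg/L

5.98 mg/L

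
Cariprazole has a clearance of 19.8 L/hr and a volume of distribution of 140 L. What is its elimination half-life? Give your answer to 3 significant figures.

4.90 hours

k = CL / V = 19.8 / 140 = 0.1414 hr⁻¹
t½ = ln 2 / k = ln 2 / 0.1414 ≈ 4.90 hours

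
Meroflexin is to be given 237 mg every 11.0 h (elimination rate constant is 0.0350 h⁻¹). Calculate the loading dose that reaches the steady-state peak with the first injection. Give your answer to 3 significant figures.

742 mg

Accumulation ratio R = 1 / (1 − e^(−kτ)) = 1 / (1 − e^(−0.03500×11.0)) = 1 / (1 − 0.6805) = 3.129
Loading dose = maintenance dose × R = 237 × 3.129 ≈ 742 mg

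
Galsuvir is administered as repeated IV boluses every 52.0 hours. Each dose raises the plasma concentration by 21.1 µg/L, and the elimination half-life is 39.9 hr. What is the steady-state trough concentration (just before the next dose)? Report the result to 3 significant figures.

k = ln 2 / 39.9 = 0.01737 hr⁻¹
Fraction remaining after one interval: e^(−kτ) = e^(−0.01737 × 52.0) = 0.4052
R = 1 / (1 − 0.4052) = 1.681
Css,max = 21.1 × 1.681 = 35.47 µg/L
Css,min = Css,max × e^(−kτ) = 35.47 × 0.4052 ≈ 14.4 µg/L

14.4 µg/L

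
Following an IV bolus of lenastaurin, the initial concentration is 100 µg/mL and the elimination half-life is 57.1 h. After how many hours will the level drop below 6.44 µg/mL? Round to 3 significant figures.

226 hours

k = ln 2 / 57.1 = 0.01214 h⁻¹
C(t) = C₀ e^(−kt)  ⇒  t = ln(C₀/C) / k
t = ln(100/6.44) / 0.01214 = 2.743 / 0.01214 ≈ 226 hours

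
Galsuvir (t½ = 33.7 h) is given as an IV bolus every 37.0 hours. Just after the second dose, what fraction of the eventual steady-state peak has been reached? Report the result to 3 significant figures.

0.782

k = ln 2 / 33.7 = 0.02057 h⁻¹
f_n = 1 − e^(−nkτ) = 1 − e^(−2 × 0.02057 × 37.0) = 1 − e^(−1.522) = 1 − 0.2183 ≈ 0.782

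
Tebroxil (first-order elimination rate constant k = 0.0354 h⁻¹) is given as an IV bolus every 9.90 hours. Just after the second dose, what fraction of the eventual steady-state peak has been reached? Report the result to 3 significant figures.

f_n = 1 − e^(−nkτ) = 1 − e^(−2 × 0.03540 × 9.90) = 1 − e^(−0.7009) = 1 − 0.4961 ≈ 0.504

0.504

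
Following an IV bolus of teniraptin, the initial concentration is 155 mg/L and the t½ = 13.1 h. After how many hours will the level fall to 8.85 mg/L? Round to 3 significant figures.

k = ln 2 / 13.1 = 0.05291 h⁻¹
C(t) = C₀ e^(−kt)  ⇒  t = ln(C₀/C) / k
t = ln(155/8.85) / 0.05291 = 2.863 / 0.05291 ≈ 54.1 hours

54.1 hours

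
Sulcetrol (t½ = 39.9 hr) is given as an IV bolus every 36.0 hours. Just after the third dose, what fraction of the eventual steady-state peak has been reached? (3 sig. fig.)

0.847

k = ln 2 / 39.9 = 0.01737 hr⁻¹
f_n = 1 − e^(−nkτ) = 1 − e^(−3 × 0.01737 × 36.0) = 1 − e^(−1.876) = 1 − 0.1532 ≈ 0.847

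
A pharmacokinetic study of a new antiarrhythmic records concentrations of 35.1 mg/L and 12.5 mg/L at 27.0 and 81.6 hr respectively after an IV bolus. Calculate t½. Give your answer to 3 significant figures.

k = ln(C₁/C₂) / (t₂ − t₁) = ln(35.1/12.5) / (81.6 − 27.0)
  = 1.032 / 54.60 = 0.01891 hr⁻¹
t½ = ln 2 / k = ln 2 / 0.01891 ≈ 36.7 hours

36.7 hours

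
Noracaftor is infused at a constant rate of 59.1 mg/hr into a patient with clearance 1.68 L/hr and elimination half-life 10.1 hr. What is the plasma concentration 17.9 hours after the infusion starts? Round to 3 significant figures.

Css = rate / CL = 59.1 / 1.68 = 35.18 mg/L
k = ln 2 / 10.1 = 0.06863 hr⁻¹
C(t) = Css (1 − e^(−kt)) = 35.18 × (1 − e^(−1.228)) = 35.18 × 0.7073 ≈ 24.9 mg/L

24.9 mg/L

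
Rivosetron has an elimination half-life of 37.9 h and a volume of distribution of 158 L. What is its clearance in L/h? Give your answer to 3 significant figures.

k = ln 2 / t½ = ln 2 / 37.9 = 0.01829 h⁻¹
CL = k · V = 0.01829 × 158 ≈ 2.89 L/h

2.89 L/h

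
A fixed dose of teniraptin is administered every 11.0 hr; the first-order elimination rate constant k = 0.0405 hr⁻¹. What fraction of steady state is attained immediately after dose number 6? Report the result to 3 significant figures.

f_n = 1 − e^(−nkτ) = 1 − e^(−6 × 0.04050 × 11.0) = 1 − e^(−2.673) = 1 − 0.06904 ≈ 0.931

0.931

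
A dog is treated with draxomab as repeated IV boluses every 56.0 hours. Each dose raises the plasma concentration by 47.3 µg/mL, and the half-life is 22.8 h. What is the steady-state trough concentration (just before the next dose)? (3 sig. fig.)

10.5 µg/mL

k = ln 2 / 22.8 = 0.03040 h⁻¹
Fraction remaining after one interval: e^(−kτ) = e^(−0.03040 × 56.0) = 0.1822
R = 1 / (1 − 0.1822) = 1.223
Css,max = 47.3 × 1.223 = 57.84 µg/mL
Css,min = Css,max × e^(−kτ) = 57.84 × 0.1822 ≈ 10.5 µg/mL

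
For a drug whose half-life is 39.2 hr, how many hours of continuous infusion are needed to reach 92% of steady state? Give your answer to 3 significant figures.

k = ln 2 / 39.2 = 0.01768 hr⁻¹
f = 1 − e^(−kt)  ⇒  t = −ln(1 − f) / k
t = −ln(1 − 0.92) / 0.01768 = 2.526 / 0.01768 ≈ 143 hours

143 hours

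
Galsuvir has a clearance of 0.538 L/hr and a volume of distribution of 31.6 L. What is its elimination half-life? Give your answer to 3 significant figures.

k = CL / V = 0.538 / 31.6 = 0.01703 hr⁻¹
t½ = ln 2 / k = ln 2 / 0.01703 ≈ 40.7 hours

40.7 hours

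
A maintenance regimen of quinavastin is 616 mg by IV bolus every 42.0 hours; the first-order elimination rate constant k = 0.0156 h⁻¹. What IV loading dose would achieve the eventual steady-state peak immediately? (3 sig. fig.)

Accumulation ratio R = 1 / (1 − e^(−kτ)) = 1 / (1 − e^(−0.01560×42.0)) = 1 / (1 − 0.5193) = 2.080
Loading dose = maintenance dose × R = 616 × 2.080 ≈ 1280 mg

1280 mg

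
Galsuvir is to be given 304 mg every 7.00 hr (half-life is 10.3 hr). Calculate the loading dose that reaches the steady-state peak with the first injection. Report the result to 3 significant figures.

k = ln 2 / 10.3 = 0.06730 hr⁻¹
Accumulation ratio R = 1 / (1 − e^(−kτ)) = 1 / (1 − e^(−0.06730×7.00)) = 1 / (1 − 0.6243) = 2.662
Loading dose = maintenance dose × R = 304 × 2.662 ≈ 809 mg

809 mg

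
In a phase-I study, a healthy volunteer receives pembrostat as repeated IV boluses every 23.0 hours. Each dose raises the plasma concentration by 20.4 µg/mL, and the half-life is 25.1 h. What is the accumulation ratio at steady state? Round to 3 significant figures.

k = ln 2 / 25.1 = 0.02762 h⁻¹
Fraction remaining after one interval: e^(−kτ) = e^(−0.02762 × 23.0) = 0.5299
R = 1 / (1 − 0.5299) = 1 / 0.4701 ≈ 2.13

2.13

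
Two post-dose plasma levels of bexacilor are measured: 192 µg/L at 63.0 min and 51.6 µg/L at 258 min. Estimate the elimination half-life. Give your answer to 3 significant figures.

k = ln(C₁/C₂) / (t₂ − t₁) = ln(192/51.6) / (258 − 63.0)
  = 1.314 / 195.0 = 0.006738 min⁻¹
t½ = ln 2 / k = ln 2 / 0.006738 ≈ 103 minutes

103 minutes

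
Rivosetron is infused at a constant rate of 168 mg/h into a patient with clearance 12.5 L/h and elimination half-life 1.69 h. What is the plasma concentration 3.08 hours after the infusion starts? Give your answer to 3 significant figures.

Css = rate / CL = 168 / 12.5 = 13.44 µg/mL
k = ln 2 / 1.69 = 0.4101 h⁻¹
C(t) = Css (1 − e^(−kt)) = 13.44 × (1 − e^(−1.263)) = 13.44 × 0.7173 ≈ 9.64 µg/mL

9.64 µg/mL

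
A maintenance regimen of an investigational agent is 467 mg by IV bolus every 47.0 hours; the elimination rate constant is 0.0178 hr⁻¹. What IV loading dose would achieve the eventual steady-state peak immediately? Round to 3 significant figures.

824 mg

Accumulation ratio R = 1 / (1 − e^(−kτ)) = 1 / (1 − e^(−0.01780×47.0)) = 1 / (1 − 0.4332) = 1.764
Loading dose = maintenance dose × R = 467 × 1.764 ≈ 824 mg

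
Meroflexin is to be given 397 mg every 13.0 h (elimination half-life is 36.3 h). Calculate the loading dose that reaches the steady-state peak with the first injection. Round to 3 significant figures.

k = ln 2 / 36.3 = 0.01909 h⁻¹
Accumulation ratio R = 1 / (1 − e^(−kτ)) = 1 / (1 − e^(−0.01909×13.0)) = 1 / (1 − 0.7802) = 4.549
Loading dose = maintenance dose × R = 397 × 4.549 ≈ 1810 mg

1810 mg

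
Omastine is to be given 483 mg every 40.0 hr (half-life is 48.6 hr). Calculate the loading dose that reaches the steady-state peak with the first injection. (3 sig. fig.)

1110 mg

k = ln 2 / 48.6 = 0.01426 hr⁻¹
Accumulation ratio R = 1 / (1 − e^(−kτ)) = 1 / (1 − e^(−0.01426×40.0)) = 1 / (1 − 0.5652) = 2.300
Loading dose = maintenance dose × R = 483 × 2.300 ≈ 1110 mg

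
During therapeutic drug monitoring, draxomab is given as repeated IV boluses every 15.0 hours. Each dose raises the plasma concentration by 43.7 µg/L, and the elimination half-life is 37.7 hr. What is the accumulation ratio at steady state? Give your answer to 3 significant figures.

k = ln 2 / 37.7 = 0.01839 hr⁻¹
Fraction remaining after one interval: e^(−kτ) = e^(−0.01839 × 15.0) = 0.7590
R = 1 / (1 − 0.7590) = 1 / 0.2410 ≈ 4.15

4.15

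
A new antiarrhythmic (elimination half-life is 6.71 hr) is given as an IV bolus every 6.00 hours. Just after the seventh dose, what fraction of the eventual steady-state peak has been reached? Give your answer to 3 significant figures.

k = ln 2 / 6.71 = 0.1033 hr⁻¹
f_n = 1 − e^(−nkτ) = 1 − e^(−7 × 0.1033 × 6.00) = 1 − e^(−4.339) = 1 − 0.01305 ≈ 0.987

0.987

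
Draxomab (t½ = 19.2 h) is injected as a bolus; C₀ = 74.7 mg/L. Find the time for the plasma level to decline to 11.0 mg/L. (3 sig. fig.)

53.1 hours

k = ln 2 / 19.2 = 0.03610 h⁻¹
C(t) = C₀ e^(−kt)  ⇒  t = ln(C₀/C) / k
t = ln(74.7/11.0) / 0.03610 = 1.916 / 0.03610 ≈ 53.1 hours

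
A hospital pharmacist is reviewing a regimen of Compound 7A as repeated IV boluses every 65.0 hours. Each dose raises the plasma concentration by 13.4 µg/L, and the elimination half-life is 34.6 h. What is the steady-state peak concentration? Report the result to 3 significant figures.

18.4 µg/L

k = ln 2 / 34.6 = 0.02003 h⁻¹
Fraction remaining after one interval: e^(−kτ) = e^(−0.02003 × 65.0) = 0.2719
R = 1 / (1 − 0.2719) = 1.374
Css,max = 13.4 × 1.374 ≈ 18.4 µg/L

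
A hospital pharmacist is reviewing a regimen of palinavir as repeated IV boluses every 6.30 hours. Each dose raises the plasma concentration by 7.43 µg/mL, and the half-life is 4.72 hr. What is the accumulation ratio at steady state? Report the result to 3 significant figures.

1.66

k = ln 2 / 4.72 = 0.1469 hr⁻¹
Fraction remaining after one interval: e^(−kτ) = e^(−0.1469 × 6.30) = 0.3965
R = 1 / (1 − 0.3965) = 1 / 0.6035 ≈ 1.66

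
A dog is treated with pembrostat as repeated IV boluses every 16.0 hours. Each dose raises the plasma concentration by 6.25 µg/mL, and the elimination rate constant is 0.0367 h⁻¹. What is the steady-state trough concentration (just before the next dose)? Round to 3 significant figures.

Fraction remaining after one interval: e^(−kτ) = e^(−0.03670 × 16.0) = 0.5559
R = 1 / (1 − 0.5559) = 2.252
Css,max = 6.25 × 2.252 = 14.07 µg/mL
Css,min = Css,max × e^(−kτ) = 14.07 × 0.5559 ≈ 7.82 µg/mL

7.82 µg/mL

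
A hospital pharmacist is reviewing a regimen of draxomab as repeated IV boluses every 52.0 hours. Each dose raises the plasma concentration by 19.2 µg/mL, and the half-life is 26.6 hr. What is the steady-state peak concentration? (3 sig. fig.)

k = ln 2 / 26.6 = 0.02606 hr⁻¹
Fraction remaining after one interval: e^(−kτ) = e^(−0.02606 × 52.0) = 0.2579
R = 1 / (1 − 0.2579) = 1.348
Css,max = 19.2 × 1.348 ≈ 25.9 µg/mL

25.9 µg/mL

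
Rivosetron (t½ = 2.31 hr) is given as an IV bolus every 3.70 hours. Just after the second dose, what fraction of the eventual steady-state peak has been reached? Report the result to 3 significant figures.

0.891

k = ln 2 / 2.31 = 0.3001 hr⁻¹
f_n = 1 − e^(−nkτ) = 1 − e^(−2 × 0.3001 × 3.70) = 1 − e^(−2.220) = 1 − 0.1086 ≈ 0.891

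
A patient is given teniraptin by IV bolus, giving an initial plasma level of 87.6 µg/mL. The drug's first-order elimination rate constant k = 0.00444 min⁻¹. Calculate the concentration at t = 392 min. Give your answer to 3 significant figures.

C(t) = C₀ e^(−kt) = 87.6 × e^(−0.004440 × 392) = 87.6 × e^(−1.740) = 87.6 × 0.1754 ≈ 15.4 µg/mL

15.4 µg/mL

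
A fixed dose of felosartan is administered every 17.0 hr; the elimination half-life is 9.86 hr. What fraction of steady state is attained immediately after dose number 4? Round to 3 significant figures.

k = ln 2 / 9.86 = 0.07030 hr⁻¹
f_n = 1 − e^(−nkτ) = 1 − e^(−4 × 0.07030 × 17.0) = 1 − e^(−4.780) = 1 − 0.008393 ≈ 0.992

0.992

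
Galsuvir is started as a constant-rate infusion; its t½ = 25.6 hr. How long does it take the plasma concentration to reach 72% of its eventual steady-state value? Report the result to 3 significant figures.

k = ln 2 / 25.6 = 0.02708 hr⁻¹
f = 1 − e^(−kt)  ⇒  t = −ln(1 − f) / k
t = −ln(1 − 0.72) / 0.02708 = 1.273 / 0.02708 ≈ 47.0 hours

47.0 hours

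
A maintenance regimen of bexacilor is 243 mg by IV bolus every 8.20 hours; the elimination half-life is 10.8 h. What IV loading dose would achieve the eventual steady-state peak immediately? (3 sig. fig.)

594 mg

k = ln 2 / 10.8 = 0.06418 h⁻¹
Accumulation ratio R = 1 / (1 − e^(−kτ)) = 1 / (1 − e^(−0.06418×8.20)) = 1 / (1 − 0.5908) = 2.444
Loading dose = maintenance dose × R = 243 × 2.444 ≈ 594 mg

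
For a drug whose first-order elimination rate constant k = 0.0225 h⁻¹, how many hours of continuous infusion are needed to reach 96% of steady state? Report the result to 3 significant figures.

143 hours

f = 1 − e^(−kt)  ⇒  t = −ln(1 − f) / k
t = −ln(1 − 0.96) / 0.02250 = 3.219 / 0.02250 ≈ 143 hours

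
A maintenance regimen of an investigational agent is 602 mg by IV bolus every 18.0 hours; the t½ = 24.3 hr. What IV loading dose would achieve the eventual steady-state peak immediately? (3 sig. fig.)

1500 mg

k = ln 2 / 24.3 = 0.02852 hr⁻¹
Accumulation ratio R = 1 / (1 − e^(−kτ)) = 1 / (1 − e^(−0.02852×18.0)) = 1 / (1 − 0.5984) = 2.490
Loading dose = maintenance dose × R = 602 × 2.490 ≈ 1500 mg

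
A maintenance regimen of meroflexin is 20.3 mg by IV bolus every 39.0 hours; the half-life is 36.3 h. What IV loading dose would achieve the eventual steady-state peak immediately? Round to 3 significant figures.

38.7 mg

k = ln 2 / 36.3 = 0.01909 h⁻¹
Accumulation ratio R = 1 / (1 − e^(−kτ)) = 1 / (1 − e^(−0.01909×39.0)) = 1 / (1 − 0.4749) = 1.904
Loading dose = maintenance dose × R = 20.3 × 1.904 ≈ 38.7 mg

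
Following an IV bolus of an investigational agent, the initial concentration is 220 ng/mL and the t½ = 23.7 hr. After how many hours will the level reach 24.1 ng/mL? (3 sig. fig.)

75.6 hours

k = ln 2 / 23.7 = 0.02925 hr⁻¹
C(t) = C₀ e^(−kt)  ⇒  t = ln(C₀/C) / k
t = ln(220/24.1) / 0.02925 = 2.211 / 0.02925 ≈ 75.6 hours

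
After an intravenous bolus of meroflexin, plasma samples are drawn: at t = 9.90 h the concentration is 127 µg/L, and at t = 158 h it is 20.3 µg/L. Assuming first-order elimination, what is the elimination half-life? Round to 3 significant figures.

56.0 hours

k = ln(C₁/C₂) / (t₂ − t₁) = ln(127/20.3) / (158 − 9.90)
  = 1.834 / 148.1 = 0.01238 h⁻¹
t½ = ln 2 / k = ln 2 / 0.01238 ≈ 56.0 hours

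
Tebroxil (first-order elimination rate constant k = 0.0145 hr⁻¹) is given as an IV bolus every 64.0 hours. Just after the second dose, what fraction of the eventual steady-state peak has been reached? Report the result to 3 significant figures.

0.844

f_n = 1 − e^(−nkτ) = 1 − e^(−2 × 0.01450 × 64.0) = 1 − e^(−1.856) = 1 − 0.1563 ≈ 0.844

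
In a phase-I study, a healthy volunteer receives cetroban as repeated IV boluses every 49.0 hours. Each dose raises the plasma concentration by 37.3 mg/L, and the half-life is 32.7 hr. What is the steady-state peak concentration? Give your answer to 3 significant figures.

57.7 mg/L

k = ln 2 / 32.7 = 0.02120 hr⁻¹
Fraction remaining after one interval: e^(−kτ) = e^(−0.02120 × 49.0) = 0.3539
R = 1 / (1 − 0.3539) = 1.548
Css,max = 37.3 × 1.548 ≈ 57.7 mg/L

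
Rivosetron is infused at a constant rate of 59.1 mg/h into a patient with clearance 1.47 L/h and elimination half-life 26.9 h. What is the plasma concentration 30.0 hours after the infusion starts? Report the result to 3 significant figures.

21.6 µg/mL

Css = rate / CL = 59.1 / 1.47 = 40.20 µg/mL
k = ln 2 / 26.9 = 0.02577 h⁻¹
C(t) = Css (1 − e^(−kt)) = 40.20 × (1 − e^(−0.7730)) = 40.20 × 0.5384 ≈ 21.6 µg/mL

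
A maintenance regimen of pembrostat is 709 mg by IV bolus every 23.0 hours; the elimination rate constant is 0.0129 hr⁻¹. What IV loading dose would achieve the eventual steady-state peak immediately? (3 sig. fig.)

2760 mg

Accumulation ratio R = 1 / (1 − e^(−kτ)) = 1 / (1 − e^(−0.01290×23.0)) = 1 / (1 − 0.7433) = 3.895
Loading dose = maintenance dose × R = 709 × 3.895 ≈ 2760 mg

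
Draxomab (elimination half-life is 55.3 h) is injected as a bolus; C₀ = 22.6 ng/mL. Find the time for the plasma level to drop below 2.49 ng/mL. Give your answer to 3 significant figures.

k = ln 2 / 55.3 = 0.01253 h⁻¹
C(t) = C₀ e^(−kt)  ⇒  t = ln(C₀/C) / k
t = ln(22.6/2.49) / 0.01253 = 2.206 / 0.01253 ≈ 176 hours

176 hours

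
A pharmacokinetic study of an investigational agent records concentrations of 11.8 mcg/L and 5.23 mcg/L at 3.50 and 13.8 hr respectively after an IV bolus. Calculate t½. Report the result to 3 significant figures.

8.77 hours

k = ln(C₁/C₂) / (t₂ − t₁) = ln(11.8/5.23) / (13.8 − 3.50)
  = 0.8137 / 10.30 = 0.07900 hr⁻¹
t½ = ln 2 / k = ln 2 / 0.07900 ≈ 8.77 hours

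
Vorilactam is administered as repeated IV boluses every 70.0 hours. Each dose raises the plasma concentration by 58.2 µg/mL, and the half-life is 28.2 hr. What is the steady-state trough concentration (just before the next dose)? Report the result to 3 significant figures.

12.7 µg/mL

k = ln 2 / 28.2 = 0.02458 hr⁻¹
Fraction remaining after one interval: e^(−kτ) = e^(−0.02458 × 70.0) = 0.1790
R = 1 / (1 − 0.1790) = 1.218
Css,max = 58.2 × 1.218 = 70.89 µg/mL
Css,min = Css,max × e^(−kτ) = 70.89 × 0.1790 ≈ 12.7 µg/mL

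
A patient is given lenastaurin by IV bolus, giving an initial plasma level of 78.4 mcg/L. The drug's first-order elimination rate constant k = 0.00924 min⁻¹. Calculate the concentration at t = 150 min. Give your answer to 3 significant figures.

C(t) = C₀ e^(−kt) = 78.4 × e^(−0.009240 × 150) = 78.4 × e^(−1.386) = 78.4 × 0.2501 ≈ 19.6 mcg/L

19.6 mcg/L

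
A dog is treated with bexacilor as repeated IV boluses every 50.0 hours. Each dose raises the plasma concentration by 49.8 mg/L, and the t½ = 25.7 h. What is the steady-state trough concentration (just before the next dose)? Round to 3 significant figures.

17.5 mg/L

k = ln 2 / 25.7 = 0.02697 h⁻¹
Fraction remaining after one interval: e^(−kτ) = e^(−0.02697 × 50.0) = 0.2596
R = 1 / (1 − 0.2596) = 1.351
Css,max = 49.8 × 1.351 = 67.26 mg/L
Css,min = Css,max × e^(−kτ) = 67.26 × 0.2596 ≈ 17.5 mg/L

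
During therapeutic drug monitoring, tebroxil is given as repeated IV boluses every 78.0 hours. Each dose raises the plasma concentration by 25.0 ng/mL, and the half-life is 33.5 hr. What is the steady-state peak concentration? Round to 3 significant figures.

k = ln 2 / 33.5 = 0.02069 hr⁻¹
Fraction remaining after one interval: e^(−kτ) = e^(−0.02069 × 78.0) = 0.1991
R = 1 / (1 − 0.1991) = 1.249
Css,max = 25.0 × 1.249 ≈ 31.2 ng/mL

31.2 ng/mL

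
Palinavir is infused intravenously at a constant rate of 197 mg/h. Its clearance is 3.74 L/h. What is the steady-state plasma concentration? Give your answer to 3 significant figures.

Css = infusion rate / CL = 197 / 3.74 ≈ 52.7 µg/mL

52.7 µg/mL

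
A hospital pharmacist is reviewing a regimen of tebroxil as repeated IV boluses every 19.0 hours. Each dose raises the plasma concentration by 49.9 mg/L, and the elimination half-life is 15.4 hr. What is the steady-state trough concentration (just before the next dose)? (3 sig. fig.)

36.9 mg/L

k = ln 2 / 15.4 = 0.04501 hr⁻¹
Fraction remaining after one interval: e^(−kτ) = e^(−0.04501 × 19.0) = 0.4252
R = 1 / (1 − 0.4252) = 1.740
Css,max = 49.9 × 1.740 = 86.81 mg/L
Css,min = Css,max × e^(−kτ) = 86.81 × 0.4252 ≈ 36.9 mg/L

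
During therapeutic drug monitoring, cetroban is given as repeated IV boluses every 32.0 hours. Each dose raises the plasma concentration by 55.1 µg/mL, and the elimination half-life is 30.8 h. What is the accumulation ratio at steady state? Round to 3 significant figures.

1.95

k = ln 2 / 30.8 = 0.02250 h⁻¹
Fraction remaining after one interval: e^(−kτ) = e^(−0.02250 × 32.0) = 0.4867
R = 1 / (1 − 0.4867) = 1 / 0.5133 ≈ 1.95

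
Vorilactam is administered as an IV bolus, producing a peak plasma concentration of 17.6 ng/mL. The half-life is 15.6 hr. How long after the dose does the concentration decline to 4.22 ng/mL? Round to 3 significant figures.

32.1 hours

k = ln 2 / 15.6 = 0.04443 hr⁻¹
C(t) = C₀ e^(−kt)  ⇒  t = ln(C₀/C) / k
t = ln(17.6/4.22) / 0.04443 = 1.428 / 0.04443 ≈ 32.1 hours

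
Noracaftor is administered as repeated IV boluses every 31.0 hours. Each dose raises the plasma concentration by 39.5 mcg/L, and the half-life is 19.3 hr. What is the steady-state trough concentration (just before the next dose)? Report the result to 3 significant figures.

k = ln 2 / 19.3 = 0.03591 hr⁻¹
Fraction remaining after one interval: e^(−kτ) = e^(−0.03591 × 31.0) = 0.3285
R = 1 / (1 − 0.3285) = 1.489
Css,max = 39.5 × 1.489 = 58.82 mcg/L
Css,min = Css,max × e^(−kτ) = 58.82 × 0.3285 ≈ 19.3 mcg/L

19.3 mcg/L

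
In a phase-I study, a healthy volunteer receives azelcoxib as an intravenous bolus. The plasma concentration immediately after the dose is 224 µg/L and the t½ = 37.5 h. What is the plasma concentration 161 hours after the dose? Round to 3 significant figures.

k = ln 2 / 37.5 = 0.01848 h⁻¹
C(t) = C₀ e^(−kt) = 224 × e^(−0.01848 × 161) = 224 × e^(−2.976) = 224 × 0.05100 ≈ 11.4 µg/L

11.4 µg/L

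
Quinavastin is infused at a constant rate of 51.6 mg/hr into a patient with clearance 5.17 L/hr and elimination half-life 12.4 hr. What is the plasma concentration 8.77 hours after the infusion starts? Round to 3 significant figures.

3.87 µg/mL

Css = rate / CL = 51.6 / 5.17 = 9.981 µg/mL
k = ln 2 / 12.4 = 0.05590 hr⁻¹
C(t) = Css (1 − e^(−kt)) = 9.981 × (1 − e^(−0.4902)) = 9.981 × 0.3875 ≈ 3.87 µg/mL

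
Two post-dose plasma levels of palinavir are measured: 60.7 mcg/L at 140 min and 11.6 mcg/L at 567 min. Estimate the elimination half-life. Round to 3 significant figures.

179 minutes

k = ln(C₁/C₂) / (t₂ − t₁) = ln(60.7/11.6) / (567 − 140)
  = 1.655 / 427.0 = 0.003876 min⁻¹
t½ = ln 2 / k = ln 2 / 0.003876 ≈ 179 minutes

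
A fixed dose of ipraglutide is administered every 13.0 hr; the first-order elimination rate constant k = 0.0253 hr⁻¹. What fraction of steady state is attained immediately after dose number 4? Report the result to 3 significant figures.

0.732

f_n = 1 − e^(−nkτ) = 1 − e^(−4 × 0.02530 × 13.0) = 1 − e^(−1.316) = 1 − 0.2683 ≈ 0.732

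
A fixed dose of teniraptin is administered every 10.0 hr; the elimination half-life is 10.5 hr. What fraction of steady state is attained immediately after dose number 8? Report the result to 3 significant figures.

0.995

k = ln 2 / 10.5 = 0.06601 hr⁻¹
f_n = 1 − e^(−nkτ) = 1 − e^(−8 × 0.06601 × 10.0) = 1 − e^(−5.281) = 1 − 0.005087 ≈ 0.995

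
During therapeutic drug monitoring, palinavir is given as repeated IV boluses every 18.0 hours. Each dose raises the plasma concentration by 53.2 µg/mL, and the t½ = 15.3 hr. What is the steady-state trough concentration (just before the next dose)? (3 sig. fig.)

k = ln 2 / 15.3 = 0.04530 hr⁻¹
Fraction remaining after one interval: e^(−kτ) = e^(−0.04530 × 18.0) = 0.4424
R = 1 / (1 − 0.4424) = 1.794
Css,max = 53.2 × 1.794 = 95.41 µg/mL
Css,min = Css,max × e^(−kτ) = 95.41 × 0.4424 ≈ 42.2 µg/mL

42.2 µg/mL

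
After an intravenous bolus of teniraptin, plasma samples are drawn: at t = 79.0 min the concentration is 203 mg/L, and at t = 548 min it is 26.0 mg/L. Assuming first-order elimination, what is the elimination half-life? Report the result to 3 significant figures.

158 minutes

k = ln(C₁/C₂) / (t₂ − t₁) = ln(203/26.0) / (548 − 79.0)
  = 2.055 / 469.0 = 0.004382 min⁻¹
t½ = ln 2 / k = ln 2 / 0.004382 ≈ 158 minutes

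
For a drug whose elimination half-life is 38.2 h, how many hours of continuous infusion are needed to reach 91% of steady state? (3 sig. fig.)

133 hours

k = ln 2 / 38.2 = 0.01815 h⁻¹
f = 1 − e^(−kt)  ⇒  t = −ln(1 − f) / k
t = −ln(1 − 0.91) / 0.01815 = 2.408 / 0.01815 ≈ 133 hours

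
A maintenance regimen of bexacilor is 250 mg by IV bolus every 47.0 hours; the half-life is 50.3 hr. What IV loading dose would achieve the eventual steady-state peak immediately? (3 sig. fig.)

k = ln 2 / 50.3 = 0.01378 hr⁻¹
Accumulation ratio R = 1 / (1 − e^(−kτ)) = 1 / (1 − e^(−0.01378×47.0)) = 1 / (1 − 0.5233) = 2.098
Loading dose = maintenance dose × R = 250 × 2.098 ≈ 524 mg

524 mg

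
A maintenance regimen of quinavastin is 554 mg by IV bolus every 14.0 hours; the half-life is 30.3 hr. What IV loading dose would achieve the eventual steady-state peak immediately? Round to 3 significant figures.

k = ln 2 / 30.3 = 0.02288 hr⁻¹
Accumulation ratio R = 1 / (1 − e^(−kτ)) = 1 / (1 − e^(−0.02288×14.0)) = 1 / (1 − 0.7260) = 3.649
Loading dose = maintenance dose × R = 554 × 3.649 ≈ 2020 mg

2020 mg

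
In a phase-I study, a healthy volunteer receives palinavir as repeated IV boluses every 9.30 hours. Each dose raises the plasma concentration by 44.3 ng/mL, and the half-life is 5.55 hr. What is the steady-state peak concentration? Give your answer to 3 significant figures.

k = ln 2 / 5.55 = 0.1249 hr⁻¹
Fraction remaining after one interval: e^(−kτ) = e^(−0.1249 × 9.30) = 0.3130
R = 1 / (1 − 0.3130) = 1.456
Css,max = 44.3 × 1.456 ≈ 64.5 ng/mL

64.5 ng/mL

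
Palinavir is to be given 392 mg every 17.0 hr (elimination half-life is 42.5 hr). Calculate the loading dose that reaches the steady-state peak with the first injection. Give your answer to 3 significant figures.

k = ln 2 / 42.5 = 0.01631 hr⁻¹
Accumulation ratio R = 1 / (1 − e^(−kτ)) = 1 / (1 − e^(−0.01631×17.0)) = 1 / (1 − 0.7579) = 4.130
Loading dose = maintenance dose × R = 392 × 4.130 ≈ 1620 mg

1620 mg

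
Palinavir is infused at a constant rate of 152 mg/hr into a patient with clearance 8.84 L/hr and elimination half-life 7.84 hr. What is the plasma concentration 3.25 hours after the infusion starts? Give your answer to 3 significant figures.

4.29 mg/L

Css = rate / CL = 152 / 8.84 = 17.19 mg/L
k = ln 2 / 7.84 = 0.08841 hr⁻¹
C(t) = Css (1 − e^(−kt)) = 17.19 × (1 − e^(−0.2873)) = 17.19 × 0.2497 ≈ 4.29 mg/L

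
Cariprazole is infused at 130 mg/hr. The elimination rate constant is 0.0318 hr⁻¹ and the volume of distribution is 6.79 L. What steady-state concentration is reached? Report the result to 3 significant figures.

602 mg/L

CL = k · V = 0.0318 × 6.79 = 0.2159 L/hr
Css = rate / CL = 130 / 0.2159 ≈ 602 mg/L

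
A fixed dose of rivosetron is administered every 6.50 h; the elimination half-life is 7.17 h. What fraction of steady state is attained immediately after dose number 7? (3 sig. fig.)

k = ln 2 / 7.17 = 0.09667 h⁻¹
f_n = 1 − e^(−nkτ) = 1 − e^(−7 × 0.09667 × 6.50) = 1 − e^(−4.399) = 1 − 0.01229 ≈ 0.988

0.988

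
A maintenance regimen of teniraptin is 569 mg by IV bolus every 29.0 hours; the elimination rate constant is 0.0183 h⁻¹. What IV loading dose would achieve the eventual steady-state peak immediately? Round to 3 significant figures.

Accumulation ratio R = 1 / (1 − e^(−kτ)) = 1 / (1 − e^(−0.01830×29.0)) = 1 / (1 − 0.5882) = 2.428
Loading dose = maintenance dose × R = 569 × 2.428 ≈ 1380 mg

1380 mg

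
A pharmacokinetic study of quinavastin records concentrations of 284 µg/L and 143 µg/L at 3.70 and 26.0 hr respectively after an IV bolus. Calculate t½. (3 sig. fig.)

22.5 hours

k = ln(C₁/C₂) / (t₂ − t₁) = ln(284/143) / (26.0 − 3.70)
  = 0.6861 / 22.30 = 0.03077 hr⁻¹
t½ = ln 2 / k = ln 2 / 0.03077 ≈ 22.5 hours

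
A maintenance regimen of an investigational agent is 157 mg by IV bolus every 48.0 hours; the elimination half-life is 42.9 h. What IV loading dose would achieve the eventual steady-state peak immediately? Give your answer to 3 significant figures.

k = ln 2 / 42.9 = 0.01616 h⁻¹
Accumulation ratio R = 1 / (1 − e^(−kτ)) = 1 / (1 − e^(−0.01616×48.0)) = 1 / (1 − 0.4605) = 1.853
Loading dose = maintenance dose × R = 157 × 1.853 ≈ 291 mg

291 mg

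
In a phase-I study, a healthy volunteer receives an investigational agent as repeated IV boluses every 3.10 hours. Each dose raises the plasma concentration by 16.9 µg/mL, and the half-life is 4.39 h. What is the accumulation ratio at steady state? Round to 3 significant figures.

k = ln 2 / 4.39 = 0.1579 h⁻¹
Fraction remaining after one interval: e^(−kτ) = e^(−0.1579 × 3.10) = 0.6130
R = 1 / (1 − 0.6130) = 1 / 0.3870 ≈ 2.58

2.58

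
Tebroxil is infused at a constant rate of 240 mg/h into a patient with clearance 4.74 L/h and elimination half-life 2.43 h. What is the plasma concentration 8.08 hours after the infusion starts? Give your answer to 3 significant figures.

45.6 mg/L

Css = rate / CL = 240 / 4.74 = 50.63 mg/L
k = ln 2 / 2.43 = 0.2852 h⁻¹
C(t) = Css (1 − e^(−kt)) = 50.63 × (1 − e^(−2.305)) = 50.63 × 0.9002 ≈ 45.6 mg/L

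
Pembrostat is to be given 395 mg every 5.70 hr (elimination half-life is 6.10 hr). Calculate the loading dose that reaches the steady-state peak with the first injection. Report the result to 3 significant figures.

k = ln 2 / 6.10 = 0.1136 hr⁻¹
Accumulation ratio R = 1 / (1 − e^(−kτ)) = 1 / (1 − e^(−0.1136×5.70)) = 1 / (1 − 0.5233) = 2.098
Loading dose = maintenance dose × R = 395 × 2.098 ≈ 829 mg

829 mg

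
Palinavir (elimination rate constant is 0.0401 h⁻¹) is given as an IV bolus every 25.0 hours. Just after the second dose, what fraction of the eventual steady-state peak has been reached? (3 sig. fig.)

f_n = 1 − e^(−nkτ) = 1 − e^(−2 × 0.04010 × 25.0) = 1 − e^(−2.005) = 1 − 0.1347 ≈ 0.865

0.865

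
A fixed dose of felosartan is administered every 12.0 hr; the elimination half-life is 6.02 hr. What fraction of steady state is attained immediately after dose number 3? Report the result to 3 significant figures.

0.984

k = ln 2 / 6.02 = 0.1151 hr⁻¹
f_n = 1 − e^(−nkτ) = 1 − e^(−3 × 0.1151 × 12.0) = 1 − e^(−4.145) = 1 − 0.01584 ≈ 0.984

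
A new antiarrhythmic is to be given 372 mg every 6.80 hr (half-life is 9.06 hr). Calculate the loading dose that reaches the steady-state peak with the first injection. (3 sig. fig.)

k = ln 2 / 9.06 = 0.07651 hr⁻¹
Accumulation ratio R = 1 / (1 − e^(−kτ)) = 1 / (1 − e^(−0.07651×6.80)) = 1 / (1 − 0.5944) = 2.465
Loading dose = maintenance dose × R = 372 × 2.465 ≈ 917 mg

917 mg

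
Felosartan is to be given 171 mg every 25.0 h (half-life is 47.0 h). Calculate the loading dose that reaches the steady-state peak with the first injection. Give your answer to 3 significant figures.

555 mg

k = ln 2 / 47.0 = 0.01475 h⁻¹
Accumulation ratio R = 1 / (1 − e^(−kτ)) = 1 / (1 − e^(−0.01475×25.0)) = 1 / (1 − 0.6916) = 3.243
Loading dose = maintenance dose × R = 171 × 3.243 ≈ 555 mg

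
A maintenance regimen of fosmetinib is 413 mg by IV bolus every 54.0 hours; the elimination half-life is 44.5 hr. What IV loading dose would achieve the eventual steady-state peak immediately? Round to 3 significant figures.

k = ln 2 / 44.5 = 0.01558 hr⁻¹
Accumulation ratio R = 1 / (1 − e^(−kτ)) = 1 / (1 − e^(−0.01558×54.0)) = 1 / (1 − 0.4312) = 1.758
Loading dose = maintenance dose × R = 413 × 1.758 ≈ 726 mg

726 mg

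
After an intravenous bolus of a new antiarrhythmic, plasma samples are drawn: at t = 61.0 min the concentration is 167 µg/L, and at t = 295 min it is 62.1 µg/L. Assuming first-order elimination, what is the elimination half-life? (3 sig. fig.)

k = ln(C₁/C₂) / (t₂ − t₁) = ln(167/62.1) / (295 − 61.0)
  = 0.9892 / 234.0 = 0.004228 min⁻¹
t½ = ln 2 / k = ln 2 / 0.004228 ≈ 164 minutes

164 minutes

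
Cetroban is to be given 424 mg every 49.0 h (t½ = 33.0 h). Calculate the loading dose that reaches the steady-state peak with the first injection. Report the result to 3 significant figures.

660 mg

k = ln 2 / 33.0 = 0.02100 h⁻¹
Accumulation ratio R = 1 / (1 − e^(−kτ)) = 1 / (1 − e^(−0.02100×49.0)) = 1 / (1 − 0.3573) = 1.556
Loading dose = maintenance dose × R = 424 × 1.556 ≈ 660 mg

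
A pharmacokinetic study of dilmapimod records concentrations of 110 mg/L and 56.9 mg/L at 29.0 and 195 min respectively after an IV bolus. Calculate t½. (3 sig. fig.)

k = ln(C₁/C₂) / (t₂ − t₁) = ln(110/56.9) / (195 − 29.0)
  = 0.6592 / 166.0 = 0.003971 min⁻¹
t½ = ln 2 / k = ln 2 / 0.003971 ≈ 175 minutes

175 minutes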